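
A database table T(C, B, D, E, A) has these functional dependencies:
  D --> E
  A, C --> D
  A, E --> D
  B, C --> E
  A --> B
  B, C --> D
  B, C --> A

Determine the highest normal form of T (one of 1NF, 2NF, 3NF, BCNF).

2NF

Candidate keys: {A, C}, {B, C}. Prime attributes: {A, B, C}.
D --> E: {D}⁺ = {D, E}, which is not all of the attributes, so the left side is not a superkey — BCNF is violated.
D --> E determines the non-prime attribute {E} from a non-superkey — 3NF is violated.
No proper subset of a key has a non-prime attribute in its closure, so there is no partial dependency; 2NF holds.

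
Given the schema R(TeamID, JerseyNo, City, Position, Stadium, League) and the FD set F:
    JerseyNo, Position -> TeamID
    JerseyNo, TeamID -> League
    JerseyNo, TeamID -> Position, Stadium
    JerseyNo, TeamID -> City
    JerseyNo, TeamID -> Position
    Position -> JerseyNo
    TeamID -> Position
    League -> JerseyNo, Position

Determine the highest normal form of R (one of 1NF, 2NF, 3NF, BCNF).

Candidate keys: {League}, {Position}, {TeamID}. Prime attributes: {League, Position, TeamID}.
The left-hand side of every FD is a superkey, so BCNF is satisfied.

BCNF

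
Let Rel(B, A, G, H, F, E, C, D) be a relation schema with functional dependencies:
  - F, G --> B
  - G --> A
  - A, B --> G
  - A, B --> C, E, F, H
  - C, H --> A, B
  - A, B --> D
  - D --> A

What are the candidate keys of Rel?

{A, B}, {B, D}, {B, G}, {C, H}, {F, G}

{A, B}⁺ = {A, B, C, D, E, F, G, H}, which is every attribute, so {A, B} is a candidate key.
{B, D}⁺ = {A, B, C, D, E, F, G, H}, which is every attribute, so {B, D} is a candidate key.
{B, G}⁺ = {A, B, C, D, E, F, G, H}, which is every attribute, so {B, G} is a candidate key.
{C, H}⁺ = {A, B, C, D, E, F, G, H}, which is every attribute, so {C, H} is a candidate key.
{F, G}⁺ = {A, B, C, D, E, F, G, H}, which is every attribute, so {F, G} is a candidate key.
Any other superkey properly contains one of these, so there are no further candidate keys.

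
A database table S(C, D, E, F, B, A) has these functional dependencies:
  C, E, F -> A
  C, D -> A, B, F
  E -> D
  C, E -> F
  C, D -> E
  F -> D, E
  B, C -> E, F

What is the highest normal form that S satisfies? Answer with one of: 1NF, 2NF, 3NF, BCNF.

Candidate keys: {B, C}, {C, D}, {C, E}, {C, F}. Prime attributes: {B, C, D, E, F}.
For E -> D we have {E}⁺ = {D, E}; {E} is not a superkey, so BCNF fails.
But every attribute on its right side ({D}) is prime, and the same holds for every other non-superkey FD, so 3NF still holds.

3NF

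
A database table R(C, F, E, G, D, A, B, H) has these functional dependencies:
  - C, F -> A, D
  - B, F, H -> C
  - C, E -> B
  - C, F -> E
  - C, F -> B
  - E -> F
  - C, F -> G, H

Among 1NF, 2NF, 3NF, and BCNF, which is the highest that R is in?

3NF

Candidate keys: {B, E, H}, {B, F, H}, {C, E}, {C, F}. Prime attributes: {B, C, E, F, H}.
E -> F: {E}⁺ = {E, F}, which is not all of the attributes, so the left side is not a superkey — BCNF is violated.
Its right-hand attributes {F} are all prime, as are those of every other non-superkey FD — the relation is in 3NF.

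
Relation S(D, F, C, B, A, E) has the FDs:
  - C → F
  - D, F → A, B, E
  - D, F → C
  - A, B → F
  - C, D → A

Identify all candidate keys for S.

No FD produces {D}, so it must be in every candidate key.
Closure of {C, D} is {A, B, C, D, E, F}, the whole schema; {C, D} is a candidate key.
Closure of {D, F} is {A, B, C, D, E, F}, the whole schema; {D, F} is a candidate key.
Closure of {A, B, D} is {A, B, C, D, E, F}, the whole schema; {A, B, D} is a candidate key.
These are minimal and exhaustive — every other superkey contains one of them.

{A, B, D}, {C, D}, {D, F}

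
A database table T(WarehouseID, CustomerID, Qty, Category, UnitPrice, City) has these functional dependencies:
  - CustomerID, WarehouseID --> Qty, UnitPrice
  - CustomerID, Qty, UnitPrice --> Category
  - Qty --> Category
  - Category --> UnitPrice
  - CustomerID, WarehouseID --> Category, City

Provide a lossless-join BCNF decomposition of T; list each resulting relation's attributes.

{Category, Qty}; {Category, UnitPrice}; {City, CustomerID, Qty, WarehouseID}; {Qty, UnitPrice}

Candidate key of the original relation: {CustomerID, WarehouseID}.
{Category, City, CustomerID, Qty, UnitPrice, WarehouseID}: {CustomerID, Qty, UnitPrice} determines {Category, CustomerID, Qty, UnitPrice} here but is not a superkey — split on CustomerID, Qty, UnitPrice --> Category, giving {Category, CustomerID, Qty, UnitPrice} and {City, CustomerID, Qty, UnitPrice, WarehouseID}.
{Category, CustomerID, Qty, UnitPrice}: {Qty} determines {Category, Qty, UnitPrice} here but is not a superkey — split on Qty --> Category, UnitPrice, giving {Category, Qty, UnitPrice} and {CustomerID, Qty}.
{Category, Qty, UnitPrice}: {Category} determines {Category, UnitPrice} here but is not a superkey — split on Category --> UnitPrice, giving {Category, UnitPrice} and {Category, Qty}.
{Category, UnitPrice} is in BCNF.
{Category, Qty} is in BCNF.
{CustomerID, Qty} is in BCNF.
{City, CustomerID, Qty, UnitPrice, WarehouseID}: {Qty} determines {Qty, UnitPrice} here but is not a superkey — split on Qty --> UnitPrice, giving {Qty, UnitPrice} and {City, CustomerID, Qty, WarehouseID}.
{Qty, UnitPrice} is in BCNF.
{City, CustomerID, Qty, WarehouseID} is in BCNF.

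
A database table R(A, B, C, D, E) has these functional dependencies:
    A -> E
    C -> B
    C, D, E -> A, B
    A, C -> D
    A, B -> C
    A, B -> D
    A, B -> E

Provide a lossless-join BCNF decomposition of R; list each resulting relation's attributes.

Candidate keys of the original relation: {A, B}, {A, C}, {C, D, E}.
Within {A, B, C, D, E}: {A}⁺ ∩ {A, B, C, D, E} = {A, E}, not the whole set, so A -> E violates BCNF; decompose into {A, E} and {A, B, C, D}.
{A, E} has no BCNF violation.
Within {A, B, C, D}: {C}⁺ ∩ {A, B, C, D} = {B, C}, not the whole set, so C -> B violates BCNF; decompose into {B, C} and {A, C, D}.
{B, C} has no BCNF violation.
{A, C, D} has no BCNF violation.

{A, C, D}; {A, E}; {B, C}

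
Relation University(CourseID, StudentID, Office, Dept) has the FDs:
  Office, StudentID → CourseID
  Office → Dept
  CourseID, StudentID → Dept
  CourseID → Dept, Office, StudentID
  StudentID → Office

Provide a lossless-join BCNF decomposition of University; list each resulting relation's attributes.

Candidate keys of the original relation: {CourseID}, {StudentID}.
In {CourseID, Dept, Office, StudentID}, {Office} is not a superkey ({Office}⁺ restricted to this set is {Dept, Office}), so split on Office → Dept into {Dept, Office} and {CourseID, Office, StudentID}.
{Dept, Office} has no BCNF violation.
{CourseID, Office, StudentID} has no BCNF violation.

{CourseID, Office, StudentID}; {Dept, Office}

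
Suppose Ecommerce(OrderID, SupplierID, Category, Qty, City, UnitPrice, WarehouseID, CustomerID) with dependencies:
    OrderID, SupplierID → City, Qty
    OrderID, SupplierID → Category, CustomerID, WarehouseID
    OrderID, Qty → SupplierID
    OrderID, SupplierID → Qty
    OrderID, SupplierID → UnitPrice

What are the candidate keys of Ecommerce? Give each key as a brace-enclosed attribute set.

No FD produces {OrderID}, so it must be in every candidate key.
{OrderID, Qty}⁺ = {Category, City, CustomerID, OrderID, Qty, SupplierID, UnitPrice, WarehouseID} — all of the relation — so {OrderID, Qty} is a candidate key.
{OrderID, SupplierID}⁺ = {Category, City, CustomerID, OrderID, Qty, SupplierID, UnitPrice, WarehouseID} — all of the relation — so {OrderID, SupplierID} is a candidate key.
No proper subset of any of these is a key, and no other minimal superkey exists.

{OrderID, Qty}, {OrderID, SupplierID}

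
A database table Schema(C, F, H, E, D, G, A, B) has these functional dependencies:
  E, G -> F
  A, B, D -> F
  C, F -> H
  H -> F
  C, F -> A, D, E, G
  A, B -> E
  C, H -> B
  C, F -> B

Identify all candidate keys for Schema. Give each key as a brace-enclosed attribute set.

{A, B, C, D}, {A, B, C, G}, {C, E, G}, {C, F}, {C, H}

{C} never appears on the right of any FD, so every key must include it.
Closure of {C, F} is {A, B, C, D, E, F, G, H}, the whole schema; {C, F} is a candidate key.
Closure of {C, H} is {A, B, C, D, E, F, G, H}, the whole schema; {C, H} is a candidate key.
Closure of {C, E, G} is {A, B, C, D, E, F, G, H}, the whole schema; {C, E, G} is a candidate key.
Closure of {A, B, C, D} is {A, B, C, D, E, F, G, H}, the whole schema; {A, B, C, D} is a candidate key.
Closure of {A, B, C, G} is {A, B, C, D, E, F, G, H}, the whole schema; {A, B, C, G} is a candidate key.
No proper subset of any of these is a key, and no other minimal superkey exists.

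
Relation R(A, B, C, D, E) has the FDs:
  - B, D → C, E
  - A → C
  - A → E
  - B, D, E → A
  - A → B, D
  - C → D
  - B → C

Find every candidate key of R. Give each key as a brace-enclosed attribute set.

{A}, {B}

Closure of {A} is {A, B, C, D, E}, the whole schema; {A} is a candidate key.
Closure of {B} is {A, B, C, D, E}, the whole schema; {B} is a candidate key.
No proper subset of any of these is a key, and no other minimal superkey exists.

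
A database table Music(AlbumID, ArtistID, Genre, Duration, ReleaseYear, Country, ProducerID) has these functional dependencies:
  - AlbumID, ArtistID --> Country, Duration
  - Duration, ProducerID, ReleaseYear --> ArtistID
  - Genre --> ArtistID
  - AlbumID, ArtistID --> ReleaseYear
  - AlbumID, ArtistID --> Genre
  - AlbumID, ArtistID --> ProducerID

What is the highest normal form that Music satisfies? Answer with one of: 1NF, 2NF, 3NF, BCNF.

3NF

Candidate keys: {AlbumID, ArtistID}, {AlbumID, Duration, ProducerID, ReleaseYear}, {AlbumID, Genre}. Prime attributes: {AlbumID, ArtistID, Duration, Genre, ProducerID, ReleaseYear}.
Duration, ProducerID, ReleaseYear --> ArtistID breaks BCNF: {Duration, ProducerID, ReleaseYear}⁺ = {ArtistID, Duration, ProducerID, ReleaseYear}, so {Duration, ProducerID, ReleaseYear} is not a superkey.
Since {ArtistID} ⊆ prime attributes and every other non-superkey FD also has a prime right side, the schema is in 3NF.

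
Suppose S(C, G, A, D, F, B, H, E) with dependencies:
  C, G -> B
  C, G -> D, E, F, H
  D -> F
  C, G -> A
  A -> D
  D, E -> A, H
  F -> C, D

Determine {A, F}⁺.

{A, C, D, F}

Start with {A, F}.
A -> D applies; add {D} → now {A, D, F}.
F -> C, D applies; add {C} → now {A, C, D, F}.
No further FD applies.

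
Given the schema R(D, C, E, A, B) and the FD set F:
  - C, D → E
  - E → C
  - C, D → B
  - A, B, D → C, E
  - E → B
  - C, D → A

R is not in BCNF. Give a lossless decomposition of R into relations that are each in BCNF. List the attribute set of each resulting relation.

Candidate keys of the original relation: {A, B, D}, {C, D}, {D, E}.
{A, B, C, D, E}: {E} determines {B, C, E} here but is not a superkey — split on E → B, C, giving {B, C, E} and {A, D, E}.
{B, C, E} has no BCNF violation.
{A, D, E} has no BCNF violation.

{A, D, E}; {B, C, E}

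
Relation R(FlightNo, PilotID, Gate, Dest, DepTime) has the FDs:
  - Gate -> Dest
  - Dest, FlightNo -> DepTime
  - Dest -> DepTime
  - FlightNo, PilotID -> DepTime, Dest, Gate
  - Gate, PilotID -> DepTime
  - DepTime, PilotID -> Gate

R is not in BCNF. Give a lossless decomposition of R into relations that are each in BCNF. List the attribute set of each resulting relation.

{DepTime, Dest}; {Dest, Gate}; {FlightNo, Gate, PilotID}

Candidate key of the original relation: {FlightNo, PilotID}.
Within {DepTime, Dest, FlightNo, Gate, PilotID}: {Gate}⁺ ∩ {DepTime, Dest, FlightNo, Gate, PilotID} = {DepTime, Dest, Gate}, not the whole set, so Gate -> DepTime, Dest violates BCNF; decompose into {DepTime, Dest, Gate} and {FlightNo, Gate, PilotID}.
Within {DepTime, Dest, Gate}: {Dest}⁺ ∩ {DepTime, Dest, Gate} = {DepTime, Dest}, not the whole set, so Dest -> DepTime violates BCNF; decompose into {DepTime, Dest} and {Dest, Gate}.
{DepTime, Dest} has no BCNF violation.
{Dest, Gate} has no BCNF violation.
{FlightNo, Gate, PilotID} has no BCNF violation.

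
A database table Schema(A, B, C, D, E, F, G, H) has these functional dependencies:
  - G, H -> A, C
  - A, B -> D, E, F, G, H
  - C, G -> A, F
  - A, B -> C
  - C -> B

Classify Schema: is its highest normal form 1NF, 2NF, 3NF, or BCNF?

Candidate keys: {A, B}, {A, C}, {C, G}, {G, H}. Prime attributes: {A, B, C, G, H}.
C -> B: {C}⁺ = {B, C}, which is not all of the attributes, so the left side is not a superkey — BCNF is violated.
Its right-hand attributes {B} are all prime, as are those of every other non-superkey FD — the relation is in 3NF.

3NF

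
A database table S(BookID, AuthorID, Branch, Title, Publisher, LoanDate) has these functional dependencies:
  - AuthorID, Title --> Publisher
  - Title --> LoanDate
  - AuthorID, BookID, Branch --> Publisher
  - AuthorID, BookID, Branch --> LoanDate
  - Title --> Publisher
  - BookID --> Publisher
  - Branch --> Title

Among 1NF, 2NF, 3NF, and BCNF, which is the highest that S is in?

1NF

Candidate key: {AuthorID, BookID, Branch}. Prime attributes: {AuthorID, BookID, Branch}.
For AuthorID, Title --> Publisher we have {AuthorID, Title}⁺ = {AuthorID, LoanDate, Publisher, Title}; {AuthorID, Title} is not a superkey, so BCNF fails.
AuthorID, Title --> Publisher determines the non-prime attribute {Publisher} from a non-superkey — 3NF is violated.
The proper key subset {BookID} of {AuthorID, BookID, Branch} determines non-prime {Publisher}, so the relation is not even in 2NF.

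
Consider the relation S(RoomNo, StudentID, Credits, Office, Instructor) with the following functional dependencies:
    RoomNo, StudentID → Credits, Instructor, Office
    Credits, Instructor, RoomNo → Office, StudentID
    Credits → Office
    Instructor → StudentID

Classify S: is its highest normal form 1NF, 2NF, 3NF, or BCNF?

2NF

Candidate keys: {Instructor, RoomNo}, {RoomNo, StudentID}. Prime attributes: {Instructor, RoomNo, StudentID}.
For Credits → Office we have {Credits}⁺ = {Credits, Office}; {Credits} is not a superkey, so BCNF fails.
Credits → Office determines the non-prime attribute {Office} from a non-superkey — 3NF is violated.
No proper subset of a key has a non-prime attribute in its closure, so there is no partial dependency; 2NF holds.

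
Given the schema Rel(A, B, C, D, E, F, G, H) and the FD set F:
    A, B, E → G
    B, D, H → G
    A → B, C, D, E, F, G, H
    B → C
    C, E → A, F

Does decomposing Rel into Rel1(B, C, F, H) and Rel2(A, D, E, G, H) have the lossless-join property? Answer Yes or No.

The shared attributes are {H} and {H}⁺ = {H}.
Rel1 ⊄ {H} and Rel2 ⊄ {H}, so the split is lossy.

No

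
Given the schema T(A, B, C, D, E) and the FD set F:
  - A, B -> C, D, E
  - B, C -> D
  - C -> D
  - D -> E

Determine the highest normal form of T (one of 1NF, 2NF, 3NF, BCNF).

Candidate key: {A, B}. Prime attributes: {A, B}.
B, C -> D: {B, C}⁺ = {B, C, D, E}, which is not all of the attributes, so the left side is not a superkey — BCNF is violated.
Because {D} is non-prime and the left side of B, C -> D is not a superkey, the relation is not in 3NF.
No proper subset of a key has a non-prime attribute in its closure, so there is no partial dependency; 2NF holds.

2NF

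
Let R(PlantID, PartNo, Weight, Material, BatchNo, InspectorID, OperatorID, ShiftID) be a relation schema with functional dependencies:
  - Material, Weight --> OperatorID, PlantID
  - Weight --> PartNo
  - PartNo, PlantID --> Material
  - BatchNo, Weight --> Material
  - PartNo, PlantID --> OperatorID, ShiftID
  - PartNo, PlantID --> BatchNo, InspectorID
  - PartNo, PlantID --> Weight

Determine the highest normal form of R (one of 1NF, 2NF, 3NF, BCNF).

3NF

Candidate keys: {BatchNo, Weight}, {Material, Weight}, {PartNo, PlantID}, {PlantID, Weight}. Prime attributes: {BatchNo, Material, PartNo, PlantID, Weight}.
Weight --> PartNo breaks BCNF: {Weight}⁺ = {PartNo, Weight}, so {Weight} is not a superkey.
But every attribute on its right side ({PartNo}) is prime, and the same holds for every other non-superkey FD, so 3NF still holds.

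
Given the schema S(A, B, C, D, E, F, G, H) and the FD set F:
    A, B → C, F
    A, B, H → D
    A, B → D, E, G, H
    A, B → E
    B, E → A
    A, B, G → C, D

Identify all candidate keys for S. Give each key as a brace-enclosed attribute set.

{A, B}, {B, E}

{B} never appears on the right of any FD, so every key must include it.
{A, B} is a candidate key since {A, B}⁺ = {A, B, C, D, E, F, G, H} covers every attribute.
{B, E} is a candidate key since {B, E}⁺ = {A, B, C, D, E, F, G, H} covers every attribute.
No proper subset of any of these is a key, and no other minimal superkey exists.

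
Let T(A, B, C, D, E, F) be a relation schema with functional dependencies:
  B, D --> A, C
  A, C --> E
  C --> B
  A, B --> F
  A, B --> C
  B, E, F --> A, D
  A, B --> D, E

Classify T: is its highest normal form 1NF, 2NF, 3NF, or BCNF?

3NF

Candidate keys: {A, B}, {A, C}, {B, D}, {B, E, F}, {C, D}, {C, E, F}. Prime attributes: {A, B, C, D, E, F}.
C --> B: {C}⁺ = {B, C}, which is not all of the attributes, so the left side is not a superkey — BCNF is violated.
Its right-hand attributes {B} are all prime, as are those of every other non-superkey FD — the relation is in 3NF.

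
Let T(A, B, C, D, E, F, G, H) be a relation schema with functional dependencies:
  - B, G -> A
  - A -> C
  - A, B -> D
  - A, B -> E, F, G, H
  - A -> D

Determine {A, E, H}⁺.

Start with {A, E, H}.
A -> C applies; add {C} → now {A, C, E, H}.
A -> D applies; add {D} → now {A, C, D, E, H}.
No further FD applies.

{A, C, D, E, H}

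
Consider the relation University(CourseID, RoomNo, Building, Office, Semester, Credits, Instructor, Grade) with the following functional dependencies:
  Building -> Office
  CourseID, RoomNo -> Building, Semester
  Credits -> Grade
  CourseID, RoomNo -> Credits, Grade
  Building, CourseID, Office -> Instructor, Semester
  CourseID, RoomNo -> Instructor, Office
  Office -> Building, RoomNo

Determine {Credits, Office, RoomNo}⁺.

Start with {Credits, Office, RoomNo}.
Credits -> Grade applies; add {Grade} → now {Credits, Grade, Office, RoomNo}.
Office -> Building, RoomNo applies; add {Building} → now {Building, Credits, Grade, Office, RoomNo}.
No further FD applies.

{Building, Credits, Grade, Office, RoomNo}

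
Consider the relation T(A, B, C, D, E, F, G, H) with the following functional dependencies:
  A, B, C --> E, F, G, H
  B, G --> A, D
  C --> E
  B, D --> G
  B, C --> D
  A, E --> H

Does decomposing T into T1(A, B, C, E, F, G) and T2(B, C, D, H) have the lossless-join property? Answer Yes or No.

Yes

The shared attributes are {B, C} and {B, C}⁺ = {A, B, C, D, E, F, G, H}.
This includes all of T1, so the common attributes are a superkey of T1 — the join is lossless.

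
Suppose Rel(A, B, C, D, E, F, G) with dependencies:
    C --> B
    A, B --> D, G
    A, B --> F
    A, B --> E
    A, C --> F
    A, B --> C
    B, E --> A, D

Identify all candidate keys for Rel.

Closure of {A, B} is {A, B, C, D, E, F, G}, the whole schema; {A, B} is a candidate key.
Closure of {A, C} is {A, B, C, D, E, F, G}, the whole schema; {A, C} is a candidate key.
Closure of {B, E} is {A, B, C, D, E, F, G}, the whole schema; {B, E} is a candidate key.
Closure of {C, E} is {A, B, C, D, E, F, G}, the whole schema; {C, E} is a candidate key.
Any other superkey properly contains one of these, so there are no further candidate keys.

{A, B}, {A, C}, {B, E}, {C, E}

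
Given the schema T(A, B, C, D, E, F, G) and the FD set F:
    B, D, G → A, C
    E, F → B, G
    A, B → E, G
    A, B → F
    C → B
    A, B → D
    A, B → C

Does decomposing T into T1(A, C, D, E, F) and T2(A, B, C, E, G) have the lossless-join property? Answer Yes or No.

Yes

T1 ∩ T2 = {A, C, E}; its closure under F is {A, B, C, D, E, F, G}.
This includes all of T1, so the common attributes are a superkey of T1 — the join is lossless.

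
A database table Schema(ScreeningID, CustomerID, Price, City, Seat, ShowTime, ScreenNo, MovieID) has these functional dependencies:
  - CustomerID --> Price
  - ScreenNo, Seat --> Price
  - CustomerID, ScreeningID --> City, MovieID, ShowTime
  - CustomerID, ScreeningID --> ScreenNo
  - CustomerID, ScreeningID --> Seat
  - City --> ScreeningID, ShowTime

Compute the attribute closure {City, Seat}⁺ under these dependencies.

{City, ScreeningID, Seat, ShowTime}

Start with {City, Seat}.
City --> ScreeningID, ShowTime applies; add {ScreeningID, ShowTime} → now {City, ScreeningID, Seat, ShowTime}.
No further FD applies.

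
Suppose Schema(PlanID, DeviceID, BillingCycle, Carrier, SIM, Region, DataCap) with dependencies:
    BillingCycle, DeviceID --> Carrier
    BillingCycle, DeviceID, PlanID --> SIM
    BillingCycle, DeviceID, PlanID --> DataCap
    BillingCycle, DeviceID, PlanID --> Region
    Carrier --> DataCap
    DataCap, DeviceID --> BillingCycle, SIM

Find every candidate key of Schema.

Attributes never on any right-hand side: {DeviceID, PlanID} — every candidate key must contain all of them.
{BillingCycle, DeviceID, PlanID}⁺ = {BillingCycle, Carrier, DataCap, DeviceID, PlanID, Region, SIM}, which is every attribute, so {BillingCycle, DeviceID, PlanID} is a candidate key.
{Carrier, DeviceID, PlanID}⁺ = {BillingCycle, Carrier, DataCap, DeviceID, PlanID, Region, SIM}, which is every attribute, so {Carrier, DeviceID, PlanID} is a candidate key.
{DataCap, DeviceID, PlanID}⁺ = {BillingCycle, Carrier, DataCap, DeviceID, PlanID, Region, SIM}, which is every attribute, so {DataCap, DeviceID, PlanID} is a candidate key.
Any other superkey properly contains one of these, so there are no further candidate keys.

{BillingCycle, DeviceID, PlanID}, {Carrier, DeviceID, PlanID}, {DataCap, DeviceID, PlanID}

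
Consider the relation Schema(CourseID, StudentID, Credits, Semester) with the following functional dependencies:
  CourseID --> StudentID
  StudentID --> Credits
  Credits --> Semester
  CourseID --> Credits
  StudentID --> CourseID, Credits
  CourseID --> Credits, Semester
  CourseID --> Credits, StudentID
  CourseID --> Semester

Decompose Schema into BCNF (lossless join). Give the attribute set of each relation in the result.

Candidate keys of the original relation: {CourseID}, {StudentID}.
{CourseID, Credits, Semester, StudentID}: {Credits} determines {Credits, Semester} here but is not a superkey — split on Credits --> Semester, giving {Credits, Semester} and {CourseID, Credits, StudentID}.
{Credits, Semester}: every determinant is a superkey — BCNF.
{CourseID, Credits, StudentID}: every determinant is a superkey — BCNF.

{CourseID, Credits, StudentID}; {Credits, Semester}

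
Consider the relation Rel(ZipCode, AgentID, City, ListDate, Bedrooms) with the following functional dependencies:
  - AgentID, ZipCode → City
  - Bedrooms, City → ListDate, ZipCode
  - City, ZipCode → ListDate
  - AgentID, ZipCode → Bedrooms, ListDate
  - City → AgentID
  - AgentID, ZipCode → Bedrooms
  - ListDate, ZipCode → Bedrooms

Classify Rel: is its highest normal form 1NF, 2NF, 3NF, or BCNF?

Candidate keys: {AgentID, ZipCode}, {Bedrooms, City}, {City, ZipCode}. Prime attributes: {AgentID, Bedrooms, City, ZipCode}.
City → AgentID: {City}⁺ = {AgentID, City}, which is not all of the attributes, so the left side is not a superkey — BCNF is violated.
Its right-hand attributes {AgentID} are all prime, as are those of every other non-superkey FD — the relation is in 3NF.

3NF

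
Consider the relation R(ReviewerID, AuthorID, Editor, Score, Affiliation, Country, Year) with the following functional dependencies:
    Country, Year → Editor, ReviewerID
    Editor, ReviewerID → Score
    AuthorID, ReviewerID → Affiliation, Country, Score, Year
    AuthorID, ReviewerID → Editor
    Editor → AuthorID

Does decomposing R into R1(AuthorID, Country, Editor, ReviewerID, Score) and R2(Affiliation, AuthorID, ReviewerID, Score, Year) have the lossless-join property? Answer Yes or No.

Common attributes: {AuthorID, ReviewerID, Score}; their closure is {Affiliation, AuthorID, Country, Editor, ReviewerID, Score, Year}.
This includes all of R1, so the common attributes are a superkey of R1 — the join is lossless.

Yes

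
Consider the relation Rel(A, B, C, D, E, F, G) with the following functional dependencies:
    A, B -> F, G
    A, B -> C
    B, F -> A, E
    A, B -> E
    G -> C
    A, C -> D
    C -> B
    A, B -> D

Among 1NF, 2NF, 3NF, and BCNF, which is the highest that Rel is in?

Candidate keys: {A, B}, {A, C}, {A, G}, {B, F}, {C, F}, {F, G}. Prime attributes: {A, B, C, F, G}.
G -> C: {G}⁺ = {B, C, G}, which is not all of the attributes, so the left side is not a superkey — BCNF is violated.
But every attribute on its right side ({C}) is prime, and the same holds for every other non-superkey FD, so 3NF still holds.

3NF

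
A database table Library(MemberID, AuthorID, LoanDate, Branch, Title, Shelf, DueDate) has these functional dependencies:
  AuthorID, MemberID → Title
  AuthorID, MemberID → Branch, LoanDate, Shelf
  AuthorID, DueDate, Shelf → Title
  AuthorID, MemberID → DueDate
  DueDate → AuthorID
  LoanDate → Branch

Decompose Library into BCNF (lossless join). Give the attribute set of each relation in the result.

Candidate keys of the original relation: {AuthorID, MemberID}, {DueDate, MemberID}.
In {AuthorID, Branch, DueDate, LoanDate, MemberID, Shelf, Title}, {AuthorID, DueDate, Shelf} is not a superkey ({AuthorID, DueDate, Shelf}⁺ restricted to this set is {AuthorID, DueDate, Shelf, Title}), so split on AuthorID, DueDate, Shelf → Title into {AuthorID, DueDate, Shelf, Title} and {AuthorID, Branch, DueDate, LoanDate, MemberID, Shelf}.
In {AuthorID, DueDate, Shelf, Title}, {DueDate} is not a superkey ({DueDate}⁺ restricted to this set is {AuthorID, DueDate}), so split on DueDate → AuthorID into {AuthorID, DueDate} and {DueDate, Shelf, Title}.
{AuthorID, DueDate} is in BCNF.
{DueDate, Shelf, Title} is in BCNF.
In {AuthorID, Branch, DueDate, LoanDate, MemberID, Shelf}, {DueDate} is not a superkey ({DueDate}⁺ restricted to this set is {AuthorID, DueDate}), so split on DueDate → AuthorID into {AuthorID, DueDate} and {Branch, DueDate, LoanDate, MemberID, Shelf}.
{AuthorID, DueDate} is in BCNF.
In {Branch, DueDate, LoanDate, MemberID, Shelf}, {LoanDate} is not a superkey ({LoanDate}⁺ restricted to this set is {Branch, LoanDate}), so split on LoanDate → Branch into {Branch, LoanDate} and {DueDate, LoanDate, MemberID, Shelf}.
{Branch, LoanDate} is in BCNF.
{DueDate, LoanDate, MemberID, Shelf} is in BCNF.

{AuthorID, DueDate}; {Branch, LoanDate}; {DueDate, LoanDate, MemberID, Shelf}; {DueDate, Shelf, Title}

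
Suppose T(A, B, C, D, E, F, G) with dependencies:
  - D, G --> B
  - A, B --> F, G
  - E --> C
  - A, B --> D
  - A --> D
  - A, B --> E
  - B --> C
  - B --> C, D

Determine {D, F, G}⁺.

{B, C, D, F, G}

Start with {D, F, G}.
D, G --> B applies; add {B} → now {B, D, F, G}.
B --> C applies; add {C} → now {B, C, D, F, G}.
No further FD applies.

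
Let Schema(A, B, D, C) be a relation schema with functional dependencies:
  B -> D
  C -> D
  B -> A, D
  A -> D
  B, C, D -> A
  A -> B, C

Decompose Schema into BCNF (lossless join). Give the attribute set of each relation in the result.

Candidate keys of the original relation: {A}, {B}.
In {A, B, C, D}, {C} is not a superkey ({C}⁺ restricted to this set is {C, D}), so split on C -> D into {C, D} and {A, B, C}.
{C, D}: every determinant is a superkey — BCNF.
{A, B, C}: every determinant is a superkey — BCNF.

{A, B, C}; {C, D}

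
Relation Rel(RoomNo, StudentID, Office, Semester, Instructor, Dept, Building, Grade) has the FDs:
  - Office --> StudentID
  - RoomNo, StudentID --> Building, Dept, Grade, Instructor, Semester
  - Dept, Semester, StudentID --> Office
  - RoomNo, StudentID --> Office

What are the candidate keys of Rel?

Attributes never on any right-hand side: {RoomNo} — every candidate key must contain it.
{Office, RoomNo}⁺ = {Building, Dept, Grade, Instructor, Office, RoomNo, Semester, StudentID}, which is every attribute, so {Office, RoomNo} is a candidate key.
{RoomNo, StudentID}⁺ = {Building, Dept, Grade, Instructor, Office, RoomNo, Semester, StudentID}, which is every attribute, so {RoomNo, StudentID} is a candidate key.
No proper subset of any of these is a key, and no other minimal superkey exists.

{Office, RoomNo}, {RoomNo, StudentID}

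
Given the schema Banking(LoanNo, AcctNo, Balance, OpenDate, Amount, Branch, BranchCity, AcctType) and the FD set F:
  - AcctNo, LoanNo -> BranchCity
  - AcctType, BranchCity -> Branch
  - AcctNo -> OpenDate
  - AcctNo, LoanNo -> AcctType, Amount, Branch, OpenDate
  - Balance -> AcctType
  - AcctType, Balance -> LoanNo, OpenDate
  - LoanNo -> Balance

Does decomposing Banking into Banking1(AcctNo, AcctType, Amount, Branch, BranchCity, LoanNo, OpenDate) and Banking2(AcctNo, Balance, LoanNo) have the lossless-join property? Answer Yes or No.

The shared attributes are {AcctNo, LoanNo} and {AcctNo, LoanNo}⁺ = {AcctNo, AcctType, Amount, Balance, Branch, BranchCity, LoanNo, OpenDate}.
This includes all of Banking1, so the common attributes are a superkey of Banking1 — the join is lossless.

Yes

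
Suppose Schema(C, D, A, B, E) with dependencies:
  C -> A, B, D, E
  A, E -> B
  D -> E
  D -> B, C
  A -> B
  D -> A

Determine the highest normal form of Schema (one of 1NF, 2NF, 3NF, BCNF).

Candidate keys: {C}, {D}. Prime attributes: {C, D}.
A, E -> B breaks BCNF: {A, E}⁺ = {A, B, E}, so {A, E} is not a superkey.
Because {B} is non-prime and the left side of A, E -> B is not a superkey, the relation is not in 3NF.
With only single-attribute keys there can be no partial dependency, so 2NF holds.

2NF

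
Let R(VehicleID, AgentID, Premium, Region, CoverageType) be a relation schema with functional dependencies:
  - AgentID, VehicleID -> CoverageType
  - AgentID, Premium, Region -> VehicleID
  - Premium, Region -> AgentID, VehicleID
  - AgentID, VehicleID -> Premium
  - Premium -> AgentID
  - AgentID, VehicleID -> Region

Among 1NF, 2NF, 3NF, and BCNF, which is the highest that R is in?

Candidate keys: {AgentID, VehicleID}, {Premium, Region}, {Premium, VehicleID}. Prime attributes: {AgentID, Premium, Region, VehicleID}.
Premium -> AgentID breaks BCNF: {Premium}⁺ = {AgentID, Premium}, so {Premium} is not a superkey.
Since {AgentID} ⊆ prime attributes and every other non-superkey FD also has a prime right side, the schema is in 3NF.

3NF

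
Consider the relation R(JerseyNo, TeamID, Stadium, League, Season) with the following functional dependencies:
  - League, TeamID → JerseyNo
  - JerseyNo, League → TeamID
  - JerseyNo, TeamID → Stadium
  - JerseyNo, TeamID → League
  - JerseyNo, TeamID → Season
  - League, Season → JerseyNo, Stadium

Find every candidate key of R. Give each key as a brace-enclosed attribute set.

{JerseyNo, League}⁺ = {JerseyNo, League, Season, Stadium, TeamID}, which is every attribute, so {JerseyNo, League} is a candidate key.
{JerseyNo, TeamID}⁺ = {JerseyNo, League, Season, Stadium, TeamID}, which is every attribute, so {JerseyNo, TeamID} is a candidate key.
{League, Season}⁺ = {JerseyNo, League, Season, Stadium, TeamID}, which is every attribute, so {League, Season} is a candidate key.
{League, TeamID}⁺ = {JerseyNo, League, Season, Stadium, TeamID}, which is every attribute, so {League, TeamID} is a candidate key.
No proper subset of any of these is a key, and no other minimal superkey exists.

{JerseyNo, League}, {JerseyNo, TeamID}, {League, Season}, {League, TeamID}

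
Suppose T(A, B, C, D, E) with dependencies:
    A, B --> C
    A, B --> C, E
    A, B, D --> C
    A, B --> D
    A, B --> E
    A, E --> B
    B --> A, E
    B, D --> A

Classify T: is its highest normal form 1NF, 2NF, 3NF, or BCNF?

BCNF

Candidate keys: {A, E}, {B}. Prime attributes: {A, B, E}.
Every FD has a superkey on the left, so the relation is in BCNF.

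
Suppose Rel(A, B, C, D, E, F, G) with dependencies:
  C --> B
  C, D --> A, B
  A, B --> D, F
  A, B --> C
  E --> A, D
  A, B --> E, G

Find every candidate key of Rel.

{A, B}⁺ = {A, B, C, D, E, F, G} — all of the relation — so {A, B} is a candidate key.
{A, C}⁺ = {A, B, C, D, E, F, G} — all of the relation — so {A, C} is a candidate key.
{B, E}⁺ = {A, B, C, D, E, F, G} — all of the relation — so {B, E} is a candidate key.
{C, D}⁺ = {A, B, C, D, E, F, G} — all of the relation — so {C, D} is a candidate key.
{C, E}⁺ = {A, B, C, D, E, F, G} — all of the relation — so {C, E} is a candidate key.
No proper subset of any of these is a key, and no other minimal superkey exists.

{A, B}, {A, C}, {B, E}, {C, D}, {C, E}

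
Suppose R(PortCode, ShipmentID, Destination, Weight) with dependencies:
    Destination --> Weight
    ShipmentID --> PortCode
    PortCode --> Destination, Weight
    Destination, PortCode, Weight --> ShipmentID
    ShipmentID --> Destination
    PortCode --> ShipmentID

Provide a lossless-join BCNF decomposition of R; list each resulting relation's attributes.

{Destination, PortCode, ShipmentID}; {Destination, Weight}

Candidate keys of the original relation: {PortCode}, {ShipmentID}.
In {Destination, PortCode, ShipmentID, Weight}, {Destination} is not a superkey ({Destination}⁺ restricted to this set is {Destination, Weight}), so split on Destination --> Weight into {Destination, Weight} and {Destination, PortCode, ShipmentID}.
{Destination, Weight}: every determinant is a superkey — BCNF.
{Destination, PortCode, ShipmentID}: every determinant is a superkey — BCNF.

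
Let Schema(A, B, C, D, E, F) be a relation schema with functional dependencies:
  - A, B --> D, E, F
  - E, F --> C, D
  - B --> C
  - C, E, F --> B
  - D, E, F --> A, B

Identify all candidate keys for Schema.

Closure of {A, B} is {A, B, C, D, E, F}, the whole schema; {A, B} is a candidate key.
Closure of {E, F} is {A, B, C, D, E, F}, the whole schema; {E, F} is a candidate key.
These are minimal and exhaustive — every other superkey contains one of them.

{A, B}, {E, F}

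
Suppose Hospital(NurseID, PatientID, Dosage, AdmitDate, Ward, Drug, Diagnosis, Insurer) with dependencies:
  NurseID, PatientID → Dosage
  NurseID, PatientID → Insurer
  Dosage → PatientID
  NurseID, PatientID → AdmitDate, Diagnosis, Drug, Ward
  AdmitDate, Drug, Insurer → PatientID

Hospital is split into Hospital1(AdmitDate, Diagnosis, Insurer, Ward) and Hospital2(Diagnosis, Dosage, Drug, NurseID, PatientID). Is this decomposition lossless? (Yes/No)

The shared attributes are {Diagnosis} and {Diagnosis}⁺ = {Diagnosis}.
Hospital1 ⊄ {Diagnosis} and Hospital2 ⊄ {Diagnosis}, so the split is lossy.

No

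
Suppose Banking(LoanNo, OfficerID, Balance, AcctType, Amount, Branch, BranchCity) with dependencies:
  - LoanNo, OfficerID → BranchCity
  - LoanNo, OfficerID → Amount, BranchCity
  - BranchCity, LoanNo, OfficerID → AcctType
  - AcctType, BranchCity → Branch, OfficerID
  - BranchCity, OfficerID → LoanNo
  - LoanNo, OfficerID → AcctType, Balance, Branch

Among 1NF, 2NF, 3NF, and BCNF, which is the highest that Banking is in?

Candidate keys: {AcctType, BranchCity}, {BranchCity, OfficerID}, {LoanNo, OfficerID}. Prime attributes: {AcctType, BranchCity, LoanNo, OfficerID}.
The left-hand side of every FD is a superkey, so BCNF is satisfied.

BCNF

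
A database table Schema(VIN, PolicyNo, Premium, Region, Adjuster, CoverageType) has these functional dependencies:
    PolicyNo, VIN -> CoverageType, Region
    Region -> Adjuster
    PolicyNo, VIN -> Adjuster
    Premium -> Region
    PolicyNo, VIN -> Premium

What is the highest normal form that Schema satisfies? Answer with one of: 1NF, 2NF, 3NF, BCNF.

Candidate key: {PolicyNo, VIN}. Prime attributes: {PolicyNo, VIN}.
Region -> Adjuster: {Region}⁺ = {Adjuster, Region}, which is not all of the attributes, so the left side is not a superkey — BCNF is violated.
Because {Adjuster} is non-prime and the left side of Region -> Adjuster is not a superkey, the relation is not in 3NF.
Checking every proper subset of each key, none determines a non-prime attribute — 2NF is satisfied.

2NF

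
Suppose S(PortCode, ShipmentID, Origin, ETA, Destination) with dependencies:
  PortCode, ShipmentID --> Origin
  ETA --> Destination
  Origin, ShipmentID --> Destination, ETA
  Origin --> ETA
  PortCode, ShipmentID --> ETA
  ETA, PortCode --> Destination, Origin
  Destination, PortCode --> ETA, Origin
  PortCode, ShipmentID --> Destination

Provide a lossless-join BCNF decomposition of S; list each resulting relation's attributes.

Candidate key of the original relation: {PortCode, ShipmentID}.
{Destination, ETA, Origin, PortCode, ShipmentID}: {ETA} determines {Destination, ETA} here but is not a superkey — split on ETA --> Destination, giving {Destination, ETA} and {ETA, Origin, PortCode, ShipmentID}.
{Destination, ETA}: every determinant is a superkey — BCNF.
{ETA, Origin, PortCode, ShipmentID}: {Origin, ShipmentID} determines {ETA, Origin, ShipmentID} here but is not a superkey — split on Origin, ShipmentID --> ETA, giving {ETA, Origin, ShipmentID} and {Origin, PortCode, ShipmentID}.
{ETA, Origin, ShipmentID}: {Origin} determines {ETA, Origin} here but is not a superkey — split on Origin --> ETA, giving {ETA, Origin} and {Origin, ShipmentID}.
{ETA, Origin}: every determinant is a superkey — BCNF.
{Origin, ShipmentID}: every determinant is a superkey — BCNF.
{Origin, PortCode, ShipmentID}: every determinant is a superkey — BCNF.

{Destination, ETA}; {ETA, Origin}; {Origin, PortCode, ShipmentID}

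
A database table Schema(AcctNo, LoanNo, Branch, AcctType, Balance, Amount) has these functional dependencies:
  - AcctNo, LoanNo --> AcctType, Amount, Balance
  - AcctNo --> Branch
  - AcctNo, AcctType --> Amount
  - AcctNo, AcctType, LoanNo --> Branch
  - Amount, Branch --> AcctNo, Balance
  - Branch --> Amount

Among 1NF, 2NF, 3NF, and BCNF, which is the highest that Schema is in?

1NF

Candidate keys: {AcctNo, LoanNo}, {Branch, LoanNo}. Prime attributes: {AcctNo, Branch, LoanNo}.
AcctNo --> Branch: {AcctNo}⁺ = {AcctNo, Amount, Balance, Branch}, which is not all of the attributes, so the left side is not a superkey — BCNF is violated.
Because {Amount} is non-prime and the left side of AcctNo, AcctType --> Amount is not a superkey, the relation is not in 3NF.
{AcctNo} is a proper subset of the key {AcctNo, LoanNo}, and {AcctNo}⁺ contains the non-prime attributes {Amount, Balance} — a partial dependency, so 2NF is violated.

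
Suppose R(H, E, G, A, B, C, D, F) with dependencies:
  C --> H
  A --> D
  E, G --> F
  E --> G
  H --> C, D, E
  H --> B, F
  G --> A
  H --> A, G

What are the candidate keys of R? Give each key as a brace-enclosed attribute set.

{C}⁺ = {A, B, C, D, E, F, G, H}, which is every attribute, so {C} is a candidate key.
{H}⁺ = {A, B, C, D, E, F, G, H}, which is every attribute, so {H} is a candidate key.
Any other superkey properly contains one of these, so there are no further candidate keys.

{C}, {H}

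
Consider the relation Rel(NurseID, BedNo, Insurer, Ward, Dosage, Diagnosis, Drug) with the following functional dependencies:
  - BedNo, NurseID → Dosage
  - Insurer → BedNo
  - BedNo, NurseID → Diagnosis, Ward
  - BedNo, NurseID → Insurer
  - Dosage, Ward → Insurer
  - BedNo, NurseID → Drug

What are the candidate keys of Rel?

{BedNo, NurseID}, {Dosage, NurseID, Ward}, {Insurer, NurseID}

Attributes never on any right-hand side: {NurseID} — every candidate key must contain it.
{BedNo, NurseID} is a candidate key since {BedNo, NurseID}⁺ = {BedNo, Diagnosis, Dosage, Drug, Insurer, NurseID, Ward} covers every attribute.
{Insurer, NurseID} is a candidate key since {Insurer, NurseID}⁺ = {BedNo, Diagnosis, Dosage, Drug, Insurer, NurseID, Ward} covers every attribute.
{Dosage, NurseID, Ward} is a candidate key since {Dosage, NurseID, Ward}⁺ = {BedNo, Diagnosis, Dosage, Drug, Insurer, NurseID, Ward} covers every attribute.
No proper subset of any of these is a key, and no other minimal superkey exists.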